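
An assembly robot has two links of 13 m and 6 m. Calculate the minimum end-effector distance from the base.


Given: L1 = 13 m, L2 = 6 m
For a 2-link planar arm, min reach = |L1 - L2| (second link folded back)
Min reach = |13 - 6|
Min reach = 7 m

7 m


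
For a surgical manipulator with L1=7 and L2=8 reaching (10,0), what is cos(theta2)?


Given: L1 = 7, L2 = 8, target (x, y) = (10, 0)
Using cos(theta2) = (x^2 + y^2 - L1^2 - L2^2) / (2*L1*L2)
x^2 + y^2 = 10^2 + 0 = 100
L1^2 + L2^2 = 49 + 64 = 113
Numerator = 100 - 113 = -13
Denominator = 2*7*8 = 112
cos(theta2) = -13/112 = -13/112

-13/112


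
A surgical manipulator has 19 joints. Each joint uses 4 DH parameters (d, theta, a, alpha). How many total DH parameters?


Given: 19 joints, 4 DH parameters per joint (d, theta, a, alpha)
Total DH parameters = number_of_joints * 4
Total = 19 * 4
Total = 76

76


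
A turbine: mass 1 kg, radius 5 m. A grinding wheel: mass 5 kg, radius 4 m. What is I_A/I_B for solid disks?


Given: M1=1 kg, R1=5 m, M2=5 kg, R2=4 m
For a disk: I = (1/2)*M*R^2, so I_A/I_B = (M1*R1^2)/(M2*R2^2)
M1*R1^2 = 1*25 = 25
M2*R2^2 = 5*16 = 80
I_A/I_B = 25/80 = 5/16

5/16


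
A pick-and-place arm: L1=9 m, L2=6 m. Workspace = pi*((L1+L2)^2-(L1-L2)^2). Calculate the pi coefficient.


Given: L1 = 9, L2 = 6
(L1+L2)^2 = (15)^2 = 225
(L1-L2)^2 = (3)^2 = 9
Difference = 225 - 9 = 216
This equals 4*L1*L2 = 4*9*6 = 216
Workspace area = 216*pi

216


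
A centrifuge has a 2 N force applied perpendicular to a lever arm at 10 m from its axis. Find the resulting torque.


Given: F = 2 N, r = 10 m, angle = 90 deg (perpendicular)
Using tau = F * r * sin(90)
sin(90) = 1
tau = 2 * 10 * 1
tau = 20 Nm

20 Nm


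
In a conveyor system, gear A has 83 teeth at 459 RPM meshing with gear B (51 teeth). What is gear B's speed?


Given: N1 = 83 teeth, w1 = 459 RPM, N2 = 51 teeth
Using N1*w1 = N2*w2
w2 = N1*w1 / N2
w2 = 83*459 / 51
w2 = 38097 / 51
w2 = 747 RPM

747 RPM


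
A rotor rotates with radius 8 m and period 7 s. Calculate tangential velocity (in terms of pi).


Given: radius r = 8 m, period T = 7 s
Using v = 2*pi*r / T
v = 2*pi*8 / 7
v = 16*pi / 7
v = 16/7*pi m/s

16/7*pi m/s


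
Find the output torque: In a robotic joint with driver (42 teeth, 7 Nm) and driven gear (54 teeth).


Given: N1 = 42, N2 = 54, T1 = 7 Nm
Using T2/T1 = N2/N1
T2 = T1 * N2 / N1
T2 = 7 * 54 / 42
T2 = 378 / 42
T2 = 9 Nm

9 Nm


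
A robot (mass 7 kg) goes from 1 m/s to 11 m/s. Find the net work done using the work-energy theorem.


Given: m = 7 kg, v0 = 1 m/s, v = 11 m/s
Using W = (1/2)*m*(v^2 - v0^2)
v^2 = 11^2 = 121
v0^2 = 1^2 = 1
v^2 - v0^2 = 121 - 1 = 120
W = (1/2)*7*120 = 420 J

420 J


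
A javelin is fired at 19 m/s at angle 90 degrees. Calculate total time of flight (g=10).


Given: v0 = 19 m/s, theta = 90 deg, g = 10 m/s^2
sin(90) = 1
Using T = 2*v0*sin(theta) / g
T = 2*19*1 / 10
T = 38 / 10
T = 19/5 s

19/5 s


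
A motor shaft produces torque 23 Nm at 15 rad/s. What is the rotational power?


Given: tau = 23 Nm, omega = 15 rad/s
Using P = tau * omega
P = 23 * 15
P = 345 W

345 W


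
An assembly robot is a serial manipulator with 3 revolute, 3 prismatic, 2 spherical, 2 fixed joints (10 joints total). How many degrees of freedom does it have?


Given: serial robot with 3 revolute, 3 prismatic, 2 spherical, 2 fixed joints
DOF contribution per joint type: revolute=1, prismatic=1, spherical=3, fixed=0
DOF = 3*1 + 3*1 + 2*3 + 2*0
DOF = 12

12


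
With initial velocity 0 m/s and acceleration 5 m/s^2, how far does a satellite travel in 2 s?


Given: v0 = 0 m/s, a = 5 m/s^2, t = 2 s
Using s = v0*t + (1/2)*a*t^2
s = 0*2 + (1/2)*5*2^2
s = 0 + (1/2)*20
s = 0 + 10
s = 10

10 m


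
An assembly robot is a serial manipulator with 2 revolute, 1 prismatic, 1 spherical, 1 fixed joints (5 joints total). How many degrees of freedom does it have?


Given: serial robot with 2 revolute, 1 prismatic, 1 spherical, 1 fixed joints
DOF contribution per joint type: revolute=1, prismatic=1, spherical=3, fixed=0
DOF = 2*1 + 1*1 + 1*3 + 1*0
DOF = 6

6


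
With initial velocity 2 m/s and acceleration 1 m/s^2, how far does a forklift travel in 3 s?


Given: v0 = 2 m/s, a = 1 m/s^2, t = 3 s
Using s = v0*t + (1/2)*a*t^2
s = 2*3 + (1/2)*1*3^2
s = 6 + (1/2)*9
s = 6 + 9/2
s = 21/2

21/2 m


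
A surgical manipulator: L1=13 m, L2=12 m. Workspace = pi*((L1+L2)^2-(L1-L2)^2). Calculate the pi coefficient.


Given: L1 = 13, L2 = 12
(L1+L2)^2 = (25)^2 = 625
(L1-L2)^2 = (1)^2 = 1
Difference = 625 - 1 = 624
This equals 4*L1*L2 = 4*13*12 = 624
Workspace area = 624*pi

624


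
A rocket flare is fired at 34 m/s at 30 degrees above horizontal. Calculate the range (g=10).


Given: v0 = 34 m/s, theta = 30 deg, g = 10 m/s^2
sin(2*30) = sin(60) = sqrt(3)/2
Using R = v0^2 * sin(2*theta) / g
R = 34^2 * (sqrt(3)/2) / 10
R = 1156 * sqrt(3) / 20
R = 289/5*sqrt(3) m

289/5*sqrt(3) m


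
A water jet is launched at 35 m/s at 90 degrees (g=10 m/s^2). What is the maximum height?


Given: v0 = 35 m/s, theta = 90 deg, g = 10 m/s^2
sin^2(90) = 1
Using H = v0^2 * sin^2(theta) / (2*g)
H = 35^2 * 1 / (2*10)
H = 1225 * 1 / 20
H = 1225 / 20
H = 245/4 m

245/4 m


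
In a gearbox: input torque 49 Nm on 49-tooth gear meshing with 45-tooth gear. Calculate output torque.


Given: N1 = 49, N2 = 45, T1 = 49 Nm
Using T2/T1 = N2/N1
T2 = T1 * N2 / N1
T2 = 49 * 45 / 49
T2 = 2205 / 49
T2 = 45 Nm

45 Nm


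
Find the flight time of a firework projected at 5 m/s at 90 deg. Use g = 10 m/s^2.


Given: v0 = 5 m/s, theta = 90 deg, g = 10 m/s^2
sin(90) = 1
Using T = 2*v0*sin(theta) / g
T = 2*5*1 / 10
T = 10 / 10
T = 1 s

1 s


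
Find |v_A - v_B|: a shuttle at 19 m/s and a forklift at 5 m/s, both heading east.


Given: v_A = 19 m/s east, v_B = 5 m/s east
Both move in the same direction; relative speed = |v_A - v_B|
|19 - 5| = |14|
= 14 m/s

14 m/s


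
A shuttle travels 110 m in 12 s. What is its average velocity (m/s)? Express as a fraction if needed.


Given: distance d = 110 m, time t = 12 s
Using v = d / t
v = 110 / 12
v = 55/6 m/s

55/6 m/s


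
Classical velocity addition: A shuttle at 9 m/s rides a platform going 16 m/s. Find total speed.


Given: object velocity = 9 m/s, platform velocity = 16 m/s (same direction)
Using classical velocity addition: v_total = v_object + v_platform
v_total = 9 + 16
v_total = 25 m/s

25 m/s


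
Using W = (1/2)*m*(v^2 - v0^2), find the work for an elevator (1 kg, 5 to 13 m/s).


Given: m = 1 kg, v0 = 5 m/s, v = 13 m/s
Using W = (1/2)*m*(v^2 - v0^2)
v^2 = 13^2 = 169
v0^2 = 5^2 = 25
v^2 - v0^2 = 169 - 25 = 144
W = (1/2)*1*144 = 72 J

72 J


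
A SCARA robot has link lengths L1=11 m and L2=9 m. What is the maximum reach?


Given: L1 = 11 m, L2 = 9 m
For a 2-link planar arm, max reach = L1 + L2 (fully extended)
Max reach = 11 + 9
Max reach = 20 m

20 m


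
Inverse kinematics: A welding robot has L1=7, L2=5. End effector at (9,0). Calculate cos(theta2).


Given: L1 = 7, L2 = 5, target (x, y) = (9, 0)
Using cos(theta2) = (x^2 + y^2 - L1^2 - L2^2) / (2*L1*L2)
x^2 + y^2 = 9^2 + 0 = 81
L1^2 + L2^2 = 49 + 25 = 74
Numerator = 81 - 74 = 7
Denominator = 2*7*5 = 70
cos(theta2) = 7/70 = 1/10

1/10


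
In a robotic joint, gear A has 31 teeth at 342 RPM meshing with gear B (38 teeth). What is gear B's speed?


Given: N1 = 31 teeth, w1 = 342 RPM, N2 = 38 teeth
Using N1*w1 = N2*w2
w2 = N1*w1 / N2
w2 = 31*342 / 38
w2 = 10602 / 38
w2 = 279 RPM

279 RPM


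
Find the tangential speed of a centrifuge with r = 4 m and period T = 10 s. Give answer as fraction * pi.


Given: radius r = 4 m, period T = 10 s
Using v = 2*pi*r / T
v = 2*pi*4 / 10
v = 8*pi / 10
v = 4/5*pi m/s

4/5*pi m/s


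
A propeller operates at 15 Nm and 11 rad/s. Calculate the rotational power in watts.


Given: tau = 15 Nm, omega = 11 rad/s
Using P = tau * omega
P = 15 * 11
P = 165 W

165 W


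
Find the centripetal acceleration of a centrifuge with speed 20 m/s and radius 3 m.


Given: v = 20 m/s, r = 3 m
Using a_c = v^2 / r
a_c = 20^2 / 3
a_c = 400 / 3
a_c = 400/3 m/s^2

400/3 m/s^2


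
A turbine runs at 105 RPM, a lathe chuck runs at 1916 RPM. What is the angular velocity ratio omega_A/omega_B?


Given: RPM_A = 105, RPM_B = 1916
omega = 2*pi*RPM/60, so omega_A/omega_B = RPM_A / RPM_B
omega_A/omega_B = 105 / 1916
omega_A/omega_B = 105/1916

105/1916


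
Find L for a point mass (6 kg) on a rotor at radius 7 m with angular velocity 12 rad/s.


Given: m = 6 kg, r = 7 m, omega = 12 rad/s
For a point mass: I = m*r^2
I = 6*7^2 = 6*49 = 294
L = I*omega = 294*12
L = 3528 kg*m^2/s

3528 kg*m^2/s


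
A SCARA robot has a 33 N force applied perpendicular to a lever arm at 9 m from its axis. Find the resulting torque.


Given: F = 33 N, r = 9 m, angle = 90 deg (perpendicular)
Using tau = F * r * sin(90)
sin(90) = 1
tau = 33 * 9 * 1
tau = 297 Nm

297 Nm


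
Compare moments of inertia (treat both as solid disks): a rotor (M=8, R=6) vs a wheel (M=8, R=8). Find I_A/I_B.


Given: M1=8 kg, R1=6 m, M2=8 kg, R2=8 m
For a disk: I = (1/2)*M*R^2, so I_A/I_B = (M1*R1^2)/(M2*R2^2)
M1*R1^2 = 8*36 = 288
M2*R2^2 = 8*64 = 512
I_A/I_B = 288/512 = 9/16

9/16


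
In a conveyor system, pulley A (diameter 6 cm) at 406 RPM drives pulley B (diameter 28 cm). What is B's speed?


Given: D1 = 6 cm, w1 = 406 RPM, D2 = 28 cm
Using D1*w1 = D2*w2
w2 = D1*w1 / D2
w2 = 6*406 / 28
w2 = 2436 / 28
w2 = 87 RPM

87 RPM


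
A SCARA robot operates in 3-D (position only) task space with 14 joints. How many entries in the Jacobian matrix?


Given: task space dimension = 3, joints = 14
Jacobian is a 3 x 14 matrix
Total entries = rows * columns
Total = 3 * 14
Total = 42

42


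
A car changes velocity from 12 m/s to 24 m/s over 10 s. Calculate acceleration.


Given: initial velocity v0 = 12 m/s, final velocity v = 24 m/s, time t = 10 s
Using a = (v - v0) / t
a = (24 - 12) / 10
a = 12 / 10
a = 6/5 m/s^2

6/5 m/s^2


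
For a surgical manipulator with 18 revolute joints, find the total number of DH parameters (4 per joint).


Given: 18 joints, 4 DH parameters per joint (d, theta, a, alpha)
Total DH parameters = number_of_joints * 4
Total = 18 * 4
Total = 72

72


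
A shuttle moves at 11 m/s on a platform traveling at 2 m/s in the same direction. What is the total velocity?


Given: object velocity = 11 m/s, platform velocity = 2 m/s (same direction)
Using classical velocity addition: v_total = v_object + v_platform
v_total = 11 + 2
v_total = 13 m/s

13 m/s


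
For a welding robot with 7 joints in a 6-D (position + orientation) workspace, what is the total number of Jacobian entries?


Given: task space dimension = 6, joints = 7
Jacobian is a 6 x 7 matrix
Total entries = rows * columns
Total = 6 * 7
Total = 42

42


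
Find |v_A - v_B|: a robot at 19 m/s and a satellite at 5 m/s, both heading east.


Given: v_A = 19 m/s east, v_B = 5 m/s east
Both move in the same direction; relative speed = |v_A - v_B|
|19 - 5| = |14|
= 14 m/s

14 m/s


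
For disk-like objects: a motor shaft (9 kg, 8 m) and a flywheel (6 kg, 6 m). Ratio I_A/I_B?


Given: M1=9 kg, R1=8 m, M2=6 kg, R2=6 m
For a disk: I = (1/2)*M*R^2, so I_A/I_B = (M1*R1^2)/(M2*R2^2)
M1*R1^2 = 9*64 = 576
M2*R2^2 = 6*36 = 216
I_A/I_B = 576/216 = 8/3

8/3


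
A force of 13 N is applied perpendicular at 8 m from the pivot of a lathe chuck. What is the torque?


Given: F = 13 N, r = 8 m, angle = 90 deg (perpendicular)
Using tau = F * r * sin(90)
sin(90) = 1
tau = 13 * 8 * 1
tau = 104 Nm

104 Nm


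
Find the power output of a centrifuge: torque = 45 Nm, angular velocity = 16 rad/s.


Given: tau = 45 Nm, omega = 16 rad/s
Using P = tau * omega
P = 45 * 16
P = 720 W

720 W


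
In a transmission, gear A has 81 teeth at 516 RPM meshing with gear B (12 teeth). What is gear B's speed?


Given: N1 = 81 teeth, w1 = 516 RPM, N2 = 12 teeth
Using N1*w1 = N2*w2
w2 = N1*w1 / N2
w2 = 81*516 / 12
w2 = 41796 / 12
w2 = 3483 RPM

3483 RPM


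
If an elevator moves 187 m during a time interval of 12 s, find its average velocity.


Given: distance d = 187 m, time t = 12 s
Using v = d / t
v = 187 / 12
v = 187/12 m/s

187/12 m/s


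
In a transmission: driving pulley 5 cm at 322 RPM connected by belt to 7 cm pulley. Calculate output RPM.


Given: D1 = 5 cm, w1 = 322 RPM, D2 = 7 cm
Using D1*w1 = D2*w2
w2 = D1*w1 / D2
w2 = 5*322 / 7
w2 = 1610 / 7
w2 = 230 RPM

230 RPM


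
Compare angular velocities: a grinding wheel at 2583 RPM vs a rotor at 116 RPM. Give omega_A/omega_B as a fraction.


Given: RPM_A = 2583, RPM_B = 116
omega = 2*pi*RPM/60, so omega_A/omega_B = RPM_A / RPM_B
omega_A/omega_B = 2583 / 116
omega_A/omega_B = 2583/116

2583/116


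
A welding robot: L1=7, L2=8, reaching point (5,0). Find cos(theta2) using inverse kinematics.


Given: L1 = 7, L2 = 8, target (x, y) = (5, 0)
Using cos(theta2) = (x^2 + y^2 - L1^2 - L2^2) / (2*L1*L2)
x^2 + y^2 = 5^2 + 0 = 25
L1^2 + L2^2 = 49 + 64 = 113
Numerator = 25 - 113 = -88
Denominator = 2*7*8 = 112
cos(theta2) = -88/112 = -11/14

-11/14


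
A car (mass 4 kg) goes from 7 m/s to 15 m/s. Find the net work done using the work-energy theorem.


Given: m = 4 kg, v0 = 7 m/s, v = 15 m/s
Using W = (1/2)*m*(v^2 - v0^2)
v^2 = 15^2 = 225
v0^2 = 7^2 = 49
v^2 - v0^2 = 225 - 49 = 176
W = (1/2)*4*176 = 352 J

352 J


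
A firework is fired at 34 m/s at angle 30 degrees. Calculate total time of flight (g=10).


Given: v0 = 34 m/s, theta = 30 deg, g = 10 m/s^2
sin(30) = 1/2
Using T = 2*v0*sin(theta) / g
T = 2*34*1/2 / 10
T = 34 / 10
T = 17/5 s

17/5 s


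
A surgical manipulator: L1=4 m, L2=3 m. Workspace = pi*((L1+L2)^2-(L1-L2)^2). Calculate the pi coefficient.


Given: L1 = 4, L2 = 3
(L1+L2)^2 = (7)^2 = 49
(L1-L2)^2 = (1)^2 = 1
Difference = 49 - 1 = 48
This equals 4*L1*L2 = 4*4*3 = 48
Workspace area = 48*pi

48


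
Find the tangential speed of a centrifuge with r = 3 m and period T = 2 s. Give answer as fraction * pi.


Given: radius r = 3 m, period T = 2 s
Using v = 2*pi*r / T
v = 2*pi*3 / 2
v = 6*pi / 2
v = 3*pi m/s

3*pi m/s


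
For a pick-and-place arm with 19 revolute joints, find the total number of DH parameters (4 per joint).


Given: 19 joints, 4 DH parameters per joint (d, theta, a, alpha)
Total DH parameters = number_of_joints * 4
Total = 19 * 4
Total = 76

76


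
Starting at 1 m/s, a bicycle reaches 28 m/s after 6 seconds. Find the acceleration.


Given: initial velocity v0 = 1 m/s, final velocity v = 28 m/s, time t = 6 s
Using a = (v - v0) / t
a = (28 - 1) / 6
a = 27 / 6
a = 9/2 m/s^2

9/2 m/s^2


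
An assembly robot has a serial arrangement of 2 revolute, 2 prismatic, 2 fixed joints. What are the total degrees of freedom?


Given: serial robot with 2 revolute, 2 prismatic, 2 fixed joints
DOF contribution per joint type: revolute=1, prismatic=1, spherical=3, fixed=0
DOF = 2*1 + 2*1 + 2*0
DOF = 4

4


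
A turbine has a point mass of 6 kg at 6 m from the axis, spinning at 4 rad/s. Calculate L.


Given: m = 6 kg, r = 6 m, omega = 4 rad/s
For a point mass: I = m*r^2
I = 6*6^2 = 6*36 = 216
L = I*omega = 216*4
L = 864 kg*m^2/s

864 kg*m^2/s


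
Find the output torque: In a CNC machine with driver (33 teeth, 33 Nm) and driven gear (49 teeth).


Given: N1 = 33, N2 = 49, T1 = 33 Nm
Using T2/T1 = N2/N1
T2 = T1 * N2 / N1
T2 = 33 * 49 / 33
T2 = 1617 / 33
T2 = 49 Nm

49 Nm


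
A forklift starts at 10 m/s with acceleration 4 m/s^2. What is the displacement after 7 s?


Given: v0 = 10 m/s, a = 4 m/s^2, t = 7 s
Using s = v0*t + (1/2)*a*t^2
s = 10*7 + (1/2)*4*7^2
s = 70 + (1/2)*196
s = 70 + 98
s = 168

168 m


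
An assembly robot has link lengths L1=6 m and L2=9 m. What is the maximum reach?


Given: L1 = 6 m, L2 = 9 m
For a 2-link planar arm, max reach = L1 + L2 (fully extended)
Max reach = 6 + 9
Max reach = 15 m

15 m


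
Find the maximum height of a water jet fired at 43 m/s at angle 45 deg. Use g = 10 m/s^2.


Given: v0 = 43 m/s, theta = 45 deg, g = 10 m/s^2
sin^2(45) = 1/2
Using H = v0^2 * sin^2(theta) / (2*g)
H = 43^2 * 1/2 / (2*10)
H = 1849 * 1/2 / 20
H = 1849/2 / 20
H = 1849/40 m

1849/40 m


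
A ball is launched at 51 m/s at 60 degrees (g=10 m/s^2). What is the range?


Given: v0 = 51 m/s, theta = 60 deg, g = 10 m/s^2
sin(2*60) = sin(120) = sqrt(3)/2
Using R = v0^2 * sin(2*theta) / g
R = 51^2 * (sqrt(3)/2) / 10
R = 2601 * sqrt(3) / 20
R = 2601/20*sqrt(3) m

2601/20*sqrt(3) m


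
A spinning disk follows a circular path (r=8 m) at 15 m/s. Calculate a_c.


Given: v = 15 m/s, r = 8 m
Using a_c = v^2 / r
a_c = 15^2 / 8
a_c = 225 / 8
a_c = 225/8 m/s^2

225/8 m/s^2


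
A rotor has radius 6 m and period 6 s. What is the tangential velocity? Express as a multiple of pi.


Given: radius r = 6 m, period T = 6 s
Using v = 2*pi*r / T
v = 2*pi*6 / 6
v = 12*pi / 6
v = 2*pi m/s

2*pi m/s


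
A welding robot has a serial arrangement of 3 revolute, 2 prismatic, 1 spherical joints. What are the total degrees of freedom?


Given: serial robot with 3 revolute, 2 prismatic, 1 spherical joints
DOF contribution per joint type: revolute=1, prismatic=1, spherical=3, fixed=0
DOF = 3*1 + 2*1 + 1*3
DOF = 8

8


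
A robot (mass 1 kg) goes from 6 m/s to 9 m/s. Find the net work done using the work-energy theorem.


Given: m = 1 kg, v0 = 6 m/s, v = 9 m/s
Using W = (1/2)*m*(v^2 - v0^2)
v^2 = 9^2 = 81
v0^2 = 6^2 = 36
v^2 - v0^2 = 81 - 36 = 45
W = (1/2)*1*45 = 45/2 J

45/2 J


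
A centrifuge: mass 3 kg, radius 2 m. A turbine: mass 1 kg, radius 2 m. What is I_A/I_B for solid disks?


Given: M1=3 kg, R1=2 m, M2=1 kg, R2=2 m
For a disk: I = (1/2)*M*R^2, so I_A/I_B = (M1*R1^2)/(M2*R2^2)
M1*R1^2 = 3*4 = 12
M2*R2^2 = 1*4 = 4
I_A/I_B = 12/4 = 3

3


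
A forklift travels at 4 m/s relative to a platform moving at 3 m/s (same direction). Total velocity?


Given: object velocity = 4 m/s, platform velocity = 3 m/s (same direction)
Using classical velocity addition: v_total = v_object + v_platform
v_total = 4 + 3
v_total = 7 m/s

7 m/s


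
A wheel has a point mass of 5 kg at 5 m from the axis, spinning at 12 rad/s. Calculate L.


Given: m = 5 kg, r = 5 m, omega = 12 rad/s
For a point mass: I = m*r^2
I = 5*5^2 = 5*25 = 125
L = I*omega = 125*12
L = 1500 kg*m^2/s

1500 kg*m^2/s


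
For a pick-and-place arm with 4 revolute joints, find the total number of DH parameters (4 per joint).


Given: 4 joints, 4 DH parameters per joint (d, theta, a, alpha)
Total DH parameters = number_of_joints * 4
Total = 4 * 4
Total = 16

16


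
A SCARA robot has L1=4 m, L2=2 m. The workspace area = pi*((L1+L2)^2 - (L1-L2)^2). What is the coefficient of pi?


Given: L1 = 4, L2 = 2
(L1+L2)^2 = (6)^2 = 36
(L1-L2)^2 = (2)^2 = 4
Difference = 36 - 4 = 32
This equals 4*L1*L2 = 4*4*2 = 32
Workspace area = 32*pi

32


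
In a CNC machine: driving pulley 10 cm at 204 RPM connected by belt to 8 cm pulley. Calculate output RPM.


Given: D1 = 10 cm, w1 = 204 RPM, D2 = 8 cm
Using D1*w1 = D2*w2
w2 = D1*w1 / D2
w2 = 10*204 / 8
w2 = 2040 / 8
w2 = 255 RPM

255 RPM


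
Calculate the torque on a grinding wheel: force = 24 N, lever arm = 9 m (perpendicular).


Given: F = 24 N, r = 9 m, angle = 90 deg (perpendicular)
Using tau = F * r * sin(90)
sin(90) = 1
tau = 24 * 9 * 1
tau = 216 Nm

216 Nm


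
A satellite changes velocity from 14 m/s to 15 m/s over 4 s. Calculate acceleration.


Given: initial velocity v0 = 14 m/s, final velocity v = 15 m/s, time t = 4 s
Using a = (v - v0) / t
a = (15 - 14) / 4
a = 1 / 4
a = 1/4 m/s^2

1/4 m/s^2


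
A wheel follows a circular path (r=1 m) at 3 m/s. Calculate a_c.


Given: v = 3 m/s, r = 1 m
Using a_c = v^2 / r
a_c = 3^2 / 1
a_c = 9 / 1
a_c = 9 m/s^2

9 m/s^2


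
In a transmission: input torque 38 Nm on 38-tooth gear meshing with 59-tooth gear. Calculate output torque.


Given: N1 = 38, N2 = 59, T1 = 38 Nm
Using T2/T1 = N2/N1
T2 = T1 * N2 / N1
T2 = 38 * 59 / 38
T2 = 2242 / 38
T2 = 59 Nm

59 Nm


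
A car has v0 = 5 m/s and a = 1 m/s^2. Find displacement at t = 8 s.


Given: v0 = 5 m/s, a = 1 m/s^2, t = 8 s
Using s = v0*t + (1/2)*a*t^2
s = 5*8 + (1/2)*1*8^2
s = 40 + (1/2)*64
s = 40 + 32
s = 72

72 m


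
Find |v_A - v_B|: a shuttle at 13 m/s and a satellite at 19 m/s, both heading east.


Given: v_A = 13 m/s east, v_B = 19 m/s east
Both move in the same direction; relative speed = |v_A - v_B|
|13 - 19| = |-6|
= 6 m/s

6 m/s


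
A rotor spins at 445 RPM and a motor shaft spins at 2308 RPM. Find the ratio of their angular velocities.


Given: RPM_A = 445, RPM_B = 2308
omega = 2*pi*RPM/60, so omega_A/omega_B = RPM_A / RPM_B
omega_A/omega_B = 445 / 2308
omega_A/omega_B = 445/2308

445/2308


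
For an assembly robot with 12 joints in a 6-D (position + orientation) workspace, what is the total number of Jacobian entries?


Given: task space dimension = 6, joints = 12
Jacobian is a 6 x 12 matrix
Total entries = rows * columns
Total = 6 * 12
Total = 72

72


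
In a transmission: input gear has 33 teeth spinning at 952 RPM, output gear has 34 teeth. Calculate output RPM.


Given: N1 = 33 teeth, w1 = 952 RPM, N2 = 34 teeth
Using N1*w1 = N2*w2
w2 = N1*w1 / N2
w2 = 33*952 / 34
w2 = 31416 / 34
w2 = 924 RPM

924 RPM


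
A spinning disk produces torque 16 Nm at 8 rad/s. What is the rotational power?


Given: tau = 16 Nm, omega = 8 rad/s
Using P = tau * omega
P = 16 * 8
P = 128 W

128 W


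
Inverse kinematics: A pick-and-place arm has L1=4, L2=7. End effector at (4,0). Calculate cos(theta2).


Given: L1 = 4, L2 = 7, target (x, y) = (4, 0)
Using cos(theta2) = (x^2 + y^2 - L1^2 - L2^2) / (2*L1*L2)
x^2 + y^2 = 4^2 + 0 = 16
L1^2 + L2^2 = 16 + 49 = 65
Numerator = 16 - 65 = -49
Denominator = 2*4*7 = 56
cos(theta2) = -49/56 = -7/8

-7/8


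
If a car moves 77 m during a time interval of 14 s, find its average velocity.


Given: distance d = 77 m, time t = 14 s
Using v = d / t
v = 77 / 14
v = 11/2 m/s

11/2 m/s


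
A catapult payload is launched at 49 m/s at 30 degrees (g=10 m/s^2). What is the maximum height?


Given: v0 = 49 m/s, theta = 30 deg, g = 10 m/s^2
sin^2(30) = 1/4
Using H = v0^2 * sin^2(theta) / (2*g)
H = 49^2 * 1/4 / (2*10)
H = 2401 * 1/4 / 20
H = 2401/4 / 20
H = 2401/80 m

2401/80 m


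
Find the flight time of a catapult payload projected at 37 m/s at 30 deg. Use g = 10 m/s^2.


Given: v0 = 37 m/s, theta = 30 deg, g = 10 m/s^2
sin(30) = 1/2
Using T = 2*v0*sin(theta) / g
T = 2*37*1/2 / 10
T = 37 / 10
T = 37/10 s

37/10 s


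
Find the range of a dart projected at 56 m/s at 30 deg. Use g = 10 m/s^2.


Given: v0 = 56 m/s, theta = 30 deg, g = 10 m/s^2
sin(2*30) = sin(60) = sqrt(3)/2
Using R = v0^2 * sin(2*theta) / g
R = 56^2 * (sqrt(3)/2) / 10
R = 3136 * sqrt(3) / 20
R = 784/5*sqrt(3) m

784/5*sqrt(3) m


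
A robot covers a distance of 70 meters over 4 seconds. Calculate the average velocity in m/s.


Given: distance d = 70 m, time t = 4 s
Using v = d / t
v = 70 / 4
v = 35/2 m/s

35/2 m/s


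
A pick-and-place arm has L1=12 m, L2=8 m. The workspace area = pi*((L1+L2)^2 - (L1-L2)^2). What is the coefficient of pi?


Given: L1 = 12, L2 = 8
(L1+L2)^2 = (20)^2 = 400
(L1-L2)^2 = (4)^2 = 16
Difference = 400 - 16 = 384
This equals 4*L1*L2 = 4*12*8 = 384
Workspace area = 384*pi

384


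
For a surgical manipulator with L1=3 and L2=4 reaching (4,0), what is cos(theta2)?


Given: L1 = 3, L2 = 4, target (x, y) = (4, 0)
Using cos(theta2) = (x^2 + y^2 - L1^2 - L2^2) / (2*L1*L2)
x^2 + y^2 = 4^2 + 0 = 16
L1^2 + L2^2 = 9 + 16 = 25
Numerator = 16 - 25 = -9
Denominator = 2*3*4 = 24
cos(theta2) = -9/24 = -3/8

-3/8


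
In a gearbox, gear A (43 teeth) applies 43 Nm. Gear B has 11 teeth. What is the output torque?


Given: N1 = 43, N2 = 11, T1 = 43 Nm
Using T2/T1 = N2/N1
T2 = T1 * N2 / N1
T2 = 43 * 11 / 43
T2 = 473 / 43
T2 = 11 Nm

11 Nm


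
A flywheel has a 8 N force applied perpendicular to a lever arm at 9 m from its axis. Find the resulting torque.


Given: F = 8 N, r = 9 m, angle = 90 deg (perpendicular)
Using tau = F * r * sin(90)
sin(90) = 1
tau = 8 * 9 * 1
tau = 72 Nm

72 Nm


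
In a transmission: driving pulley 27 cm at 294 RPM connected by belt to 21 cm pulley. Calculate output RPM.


Given: D1 = 27 cm, w1 = 294 RPM, D2 = 21 cm
Using D1*w1 = D2*w2
w2 = D1*w1 / D2
w2 = 27*294 / 21
w2 = 7938 / 21
w2 = 378 RPM

378 RPM


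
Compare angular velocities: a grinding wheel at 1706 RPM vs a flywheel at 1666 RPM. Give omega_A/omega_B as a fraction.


Given: RPM_A = 1706, RPM_B = 1666
omega = 2*pi*RPM/60, so omega_A/omega_B = RPM_A / RPM_B
omega_A/omega_B = 1706 / 1666
omega_A/omega_B = 853/833

853/833


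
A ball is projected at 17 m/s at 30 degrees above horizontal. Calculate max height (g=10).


Given: v0 = 17 m/s, theta = 30 deg, g = 10 m/s^2
sin^2(30) = 1/4
Using H = v0^2 * sin^2(theta) / (2*g)
H = 17^2 * 1/4 / (2*10)
H = 289 * 1/4 / 20
H = 289/4 / 20
H = 289/80 m

289/80 m


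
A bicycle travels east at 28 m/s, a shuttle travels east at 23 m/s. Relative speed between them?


Given: v_A = 28 m/s east, v_B = 23 m/s east
Both move in the same direction; relative speed = |v_A - v_B|
|28 - 23| = |5|
= 5 m/s

5 m/s


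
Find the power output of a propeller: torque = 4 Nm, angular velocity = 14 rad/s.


Given: tau = 4 Nm, omega = 14 rad/s
Using P = tau * omega
P = 4 * 14
P = 56 W

56 W


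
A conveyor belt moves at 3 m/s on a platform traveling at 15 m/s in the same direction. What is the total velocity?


Given: object velocity = 3 m/s, platform velocity = 15 m/s (same direction)
Using classical velocity addition: v_total = v_object + v_platform
v_total = 3 + 15
v_total = 18 m/s

18 m/s


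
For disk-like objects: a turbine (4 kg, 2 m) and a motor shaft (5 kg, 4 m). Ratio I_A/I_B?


Given: M1=4 kg, R1=2 m, M2=5 kg, R2=4 m
For a disk: I = (1/2)*M*R^2, so I_A/I_B = (M1*R1^2)/(M2*R2^2)
M1*R1^2 = 4*4 = 16
M2*R2^2 = 5*16 = 80
I_A/I_B = 16/80 = 1/5

1/5


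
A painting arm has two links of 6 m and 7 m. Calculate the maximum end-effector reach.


Given: L1 = 6 m, L2 = 7 m
For a 2-link planar arm, max reach = L1 + L2 (fully extended)
Max reach = 6 + 7
Max reach = 13 m

13 m


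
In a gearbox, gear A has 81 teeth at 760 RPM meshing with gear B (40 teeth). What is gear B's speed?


Given: N1 = 81 teeth, w1 = 760 RPM, N2 = 40 teeth
Using N1*w1 = N2*w2
w2 = N1*w1 / N2
w2 = 81*760 / 40
w2 = 61560 / 40
w2 = 1539 RPM

1539 RPM


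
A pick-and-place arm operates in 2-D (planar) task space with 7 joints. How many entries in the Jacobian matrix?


Given: task space dimension = 2, joints = 7
Jacobian is a 2 x 7 matrix
Total entries = rows * columns
Total = 2 * 7
Total = 14

14


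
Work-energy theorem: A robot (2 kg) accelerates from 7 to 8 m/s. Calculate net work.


Given: m = 2 kg, v0 = 7 m/s, v = 8 m/s
Using W = (1/2)*m*(v^2 - v0^2)
v^2 = 8^2 = 64
v0^2 = 7^2 = 49
v^2 - v0^2 = 64 - 49 = 15
W = (1/2)*2*15 = 15 J

15 J


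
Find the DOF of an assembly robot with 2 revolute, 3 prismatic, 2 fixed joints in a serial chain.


Given: serial robot with 2 revolute, 3 prismatic, 2 fixed joints
DOF contribution per joint type: revolute=1, prismatic=1, spherical=3, fixed=0
DOF = 2*1 + 3*1 + 2*0
DOF = 5

5


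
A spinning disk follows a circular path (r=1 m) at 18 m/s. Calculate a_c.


Given: v = 18 m/s, r = 1 m
Using a_c = v^2 / r
a_c = 18^2 / 1
a_c = 324 / 1
a_c = 324 m/s^2

324 m/s^2


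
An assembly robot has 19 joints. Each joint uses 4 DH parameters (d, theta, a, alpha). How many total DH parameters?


Given: 19 joints, 4 DH parameters per joint (d, theta, a, alpha)
Total DH parameters = number_of_joints * 4
Total = 19 * 4
Total = 76

76


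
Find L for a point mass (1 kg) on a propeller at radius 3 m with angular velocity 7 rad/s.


Given: m = 1 kg, r = 3 m, omega = 7 rad/s
For a point mass: I = m*r^2
I = 1*3^2 = 1*9 = 9
L = I*omega = 9*7
L = 63 kg*m^2/s

63 kg*m^2/s


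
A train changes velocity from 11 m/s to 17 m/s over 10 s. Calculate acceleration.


Given: initial velocity v0 = 11 m/s, final velocity v = 17 m/s, time t = 10 s
Using a = (v - v0) / t
a = (17 - 11) / 10
a = 6 / 10
a = 3/5 m/s^2

3/5 m/s^2


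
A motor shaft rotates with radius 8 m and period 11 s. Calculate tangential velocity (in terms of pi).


Given: radius r = 8 m, period T = 11 s
Using v = 2*pi*r / T
v = 2*pi*8 / 11
v = 16*pi / 11
v = 16/11*pi m/s

16/11*pi m/s


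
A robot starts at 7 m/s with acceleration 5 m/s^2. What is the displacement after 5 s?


Given: v0 = 7 m/s, a = 5 m/s^2, t = 5 s
Using s = v0*t + (1/2)*a*t^2
s = 7*5 + (1/2)*5*5^2
s = 35 + (1/2)*125
s = 35 + 125/2
s = 195/2

195/2 m


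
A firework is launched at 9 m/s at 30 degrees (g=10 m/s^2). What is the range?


Given: v0 = 9 m/s, theta = 30 deg, g = 10 m/s^2
sin(2*30) = sin(60) = sqrt(3)/2
Using R = v0^2 * sin(2*theta) / g
R = 9^2 * (sqrt(3)/2) / 10
R = 81 * sqrt(3) / 20
R = 81/20*sqrt(3) m

81/20*sqrt(3) m


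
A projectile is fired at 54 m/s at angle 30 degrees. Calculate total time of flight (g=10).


Given: v0 = 54 m/s, theta = 30 deg, g = 10 m/s^2
sin(30) = 1/2
Using T = 2*v0*sin(theta) / g
T = 2*54*1/2 / 10
T = 54 / 10
T = 27/5 s

27/5 s


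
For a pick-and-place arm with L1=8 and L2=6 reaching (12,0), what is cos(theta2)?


Given: L1 = 8, L2 = 6, target (x, y) = (12, 0)
Using cos(theta2) = (x^2 + y^2 - L1^2 - L2^2) / (2*L1*L2)
x^2 + y^2 = 12^2 + 0 = 144
L1^2 + L2^2 = 64 + 36 = 100
Numerator = 144 - 100 = 44
Denominator = 2*8*6 = 96
cos(theta2) = 44/96 = 11/24

11/24


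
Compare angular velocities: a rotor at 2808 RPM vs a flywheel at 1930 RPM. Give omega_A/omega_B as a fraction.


Given: RPM_A = 2808, RPM_B = 1930
omega = 2*pi*RPM/60, so omega_A/omega_B = RPM_A / RPM_B
omega_A/omega_B = 2808 / 1930
omega_A/omega_B = 1404/965

1404/965


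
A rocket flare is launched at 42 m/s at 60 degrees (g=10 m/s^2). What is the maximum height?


Given: v0 = 42 m/s, theta = 60 deg, g = 10 m/s^2
sin^2(60) = 3/4
Using H = v0^2 * sin^2(theta) / (2*g)
H = 42^2 * 3/4 / (2*10)
H = 1764 * 3/4 / 20
H = 1323 / 20
H = 1323/20 m

1323/20 m


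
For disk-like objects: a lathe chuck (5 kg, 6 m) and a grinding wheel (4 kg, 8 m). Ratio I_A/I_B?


Given: M1=5 kg, R1=6 m, M2=4 kg, R2=8 m
For a disk: I = (1/2)*M*R^2, so I_A/I_B = (M1*R1^2)/(M2*R2^2)
M1*R1^2 = 5*36 = 180
M2*R2^2 = 4*64 = 256
I_A/I_B = 180/256 = 45/64

45/64


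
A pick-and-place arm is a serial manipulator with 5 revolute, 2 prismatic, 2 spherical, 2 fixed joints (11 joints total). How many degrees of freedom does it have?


Given: serial robot with 5 revolute, 2 prismatic, 2 spherical, 2 fixed joints
DOF contribution per joint type: revolute=1, prismatic=1, spherical=3, fixed=0
DOF = 5*1 + 2*1 + 2*3 + 2*0
DOF = 13

13


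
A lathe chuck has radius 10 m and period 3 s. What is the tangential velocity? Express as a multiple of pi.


Given: radius r = 10 m, period T = 3 s
Using v = 2*pi*r / T
v = 2*pi*10 / 3
v = 20*pi / 3
v = 20/3*pi m/s

20/3*pi m/s


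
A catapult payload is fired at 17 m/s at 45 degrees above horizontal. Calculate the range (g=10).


Given: v0 = 17 m/s, theta = 45 deg, g = 10 m/s^2
sin(2*45) = sin(90) = 1
Using R = v0^2 * sin(2*theta) / g
R = 17^2 * 1 / 10
R = 289 / 10
R = 289/10 m

289/10 m


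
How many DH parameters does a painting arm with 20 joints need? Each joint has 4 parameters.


Given: 20 joints, 4 DH parameters per joint (d, theta, a, alpha)
Total DH parameters = number_of_joints * 4
Total = 20 * 4
Total = 80

80


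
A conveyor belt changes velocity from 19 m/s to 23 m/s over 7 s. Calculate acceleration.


Given: initial velocity v0 = 19 m/s, final velocity v = 23 m/s, time t = 7 s
Using a = (v - v0) / t
a = (23 - 19) / 7
a = 4 / 7
a = 4/7 m/s^2

4/7 m/s^2


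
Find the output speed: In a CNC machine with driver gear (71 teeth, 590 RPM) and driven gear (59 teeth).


Given: N1 = 71 teeth, w1 = 590 RPM, N2 = 59 teeth
Using N1*w1 = N2*w2
w2 = N1*w1 / N2
w2 = 71*590 / 59
w2 = 41890 / 59
w2 = 710 RPM

710 RPM


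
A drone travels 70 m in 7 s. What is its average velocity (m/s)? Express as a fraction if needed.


Given: distance d = 70 m, time t = 7 s
Using v = d / t
v = 70 / 7
v = 10 m/s

10 m/s


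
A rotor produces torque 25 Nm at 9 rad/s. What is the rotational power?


Given: tau = 25 Nm, omega = 9 rad/s
Using P = tau * omega
P = 25 * 9
P = 225 W

225 W


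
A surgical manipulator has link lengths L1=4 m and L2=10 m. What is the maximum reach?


Given: L1 = 4 m, L2 = 10 m
For a 2-link planar arm, max reach = L1 + L2 (fully extended)
Max reach = 4 + 10
Max reach = 14 m

14 m


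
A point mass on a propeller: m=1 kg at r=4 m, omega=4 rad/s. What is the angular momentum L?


Given: m = 1 kg, r = 4 m, omega = 4 rad/s
For a point mass: I = m*r^2
I = 1*4^2 = 1*16 = 16
L = I*omega = 16*4
L = 64 kg*m^2/s

64 kg*m^2/s


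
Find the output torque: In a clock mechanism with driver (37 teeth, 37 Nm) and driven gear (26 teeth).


Given: N1 = 37, N2 = 26, T1 = 37 Nm
Using T2/T1 = N2/N1
T2 = T1 * N2 / N1
T2 = 37 * 26 / 37
T2 = 962 / 37
T2 = 26 Nm

26 Nm


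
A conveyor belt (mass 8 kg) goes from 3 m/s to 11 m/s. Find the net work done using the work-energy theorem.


Given: m = 8 kg, v0 = 3 m/s, v = 11 m/s
Using W = (1/2)*m*(v^2 - v0^2)
v^2 = 11^2 = 121
v0^2 = 3^2 = 9
v^2 - v0^2 = 121 - 9 = 112
W = (1/2)*8*112 = 448 J

448 J


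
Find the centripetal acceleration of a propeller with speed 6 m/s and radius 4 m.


Given: v = 6 m/s, r = 4 m
Using a_c = v^2 / r
a_c = 6^2 / 4
a_c = 36 / 4
a_c = 9 m/s^2

9 m/s^2


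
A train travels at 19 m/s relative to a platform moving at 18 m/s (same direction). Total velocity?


Given: object velocity = 19 m/s, platform velocity = 18 m/s (same direction)
Using classical velocity addition: v_total = v_object + v_platform
v_total = 19 + 18
v_total = 37 m/s

37 m/s


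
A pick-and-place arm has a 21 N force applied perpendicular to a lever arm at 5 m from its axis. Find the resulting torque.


Given: F = 21 N, r = 5 m, angle = 90 deg (perpendicular)
Using tau = F * r * sin(90)
sin(90) = 1
tau = 21 * 5 * 1
tau = 105 Nm

105 Nm


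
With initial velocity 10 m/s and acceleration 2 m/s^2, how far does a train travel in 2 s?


Given: v0 = 10 m/s, a = 2 m/s^2, t = 2 s
Using s = v0*t + (1/2)*a*t^2
s = 10*2 + (1/2)*2*2^2
s = 20 + (1/2)*8
s = 20 + 4
s = 24

24 m


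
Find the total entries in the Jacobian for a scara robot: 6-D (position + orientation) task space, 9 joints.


Given: task space dimension = 6, joints = 9
Jacobian is a 6 x 9 matrix
Total entries = rows * columns
Total = 6 * 9
Total = 54

54


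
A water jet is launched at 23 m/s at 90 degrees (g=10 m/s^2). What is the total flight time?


Given: v0 = 23 m/s, theta = 90 deg, g = 10 m/s^2
sin(90) = 1
Using T = 2*v0*sin(theta) / g
T = 2*23*1 / 10
T = 46 / 10
T = 23/5 s

23/5 s


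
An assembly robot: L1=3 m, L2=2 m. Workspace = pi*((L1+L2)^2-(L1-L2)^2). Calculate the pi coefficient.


Given: L1 = 3, L2 = 2
(L1+L2)^2 = (5)^2 = 25
(L1-L2)^2 = (1)^2 = 1
Difference = 25 - 1 = 24
This equals 4*L1*L2 = 4*3*2 = 24
Workspace area = 24*pi

24


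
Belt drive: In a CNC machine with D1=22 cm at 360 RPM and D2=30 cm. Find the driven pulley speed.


Given: D1 = 22 cm, w1 = 360 RPM, D2 = 30 cm
Using D1*w1 = D2*w2
w2 = D1*w1 / D2
w2 = 22*360 / 30
w2 = 7920 / 30
w2 = 264 RPM

264 RPM


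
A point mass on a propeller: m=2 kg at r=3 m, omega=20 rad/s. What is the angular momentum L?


Given: m = 2 kg, r = 3 m, omega = 20 rad/s
For a point mass: I = m*r^2
I = 2*3^2 = 2*9 = 18
L = I*omega = 18*20
L = 360 kg*m^2/s

360 kg*m^2/s


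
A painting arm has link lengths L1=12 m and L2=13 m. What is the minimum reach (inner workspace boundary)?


Given: L1 = 12 m, L2 = 13 m
For a 2-link planar arm, min reach = |L1 - L2| (second link folded back)
Min reach = |12 - 13|
Min reach = 1 m

1 m


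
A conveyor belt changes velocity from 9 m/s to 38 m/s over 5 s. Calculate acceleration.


Given: initial velocity v0 = 9 m/s, final velocity v = 38 m/s, time t = 5 s
Using a = (v - v0) / t
a = (38 - 9) / 5
a = 29 / 5
a = 29/5 m/s^2

29/5 m/s^2


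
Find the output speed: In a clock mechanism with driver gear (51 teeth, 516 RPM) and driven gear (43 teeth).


Given: N1 = 51 teeth, w1 = 516 RPM, N2 = 43 teeth
Using N1*w1 = N2*w2
w2 = N1*w1 / N2
w2 = 51*516 / 43
w2 = 26316 / 43
w2 = 612 RPM

612 RPM


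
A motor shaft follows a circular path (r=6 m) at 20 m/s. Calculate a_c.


Given: v = 20 m/s, r = 6 m
Using a_c = v^2 / r
a_c = 20^2 / 6
a_c = 400 / 6
a_c = 200/3 m/s^2

200/3 m/s^2


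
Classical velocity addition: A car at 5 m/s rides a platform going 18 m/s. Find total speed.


Given: object velocity = 5 m/s, platform velocity = 18 m/s (same direction)
Using classical velocity addition: v_total = v_object + v_platform
v_total = 5 + 18
v_total = 23 m/s

23 m/s


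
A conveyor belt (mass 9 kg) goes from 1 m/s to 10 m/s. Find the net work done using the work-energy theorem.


Given: m = 9 kg, v0 = 1 m/s, v = 10 m/s
Using W = (1/2)*m*(v^2 - v0^2)
v^2 = 10^2 = 100
v0^2 = 1^2 = 1
v^2 - v0^2 = 100 - 1 = 99
W = (1/2)*9*99 = 891/2 J

891/2 J


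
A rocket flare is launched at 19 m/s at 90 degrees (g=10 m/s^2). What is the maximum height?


Given: v0 = 19 m/s, theta = 90 deg, g = 10 m/s^2
sin^2(90) = 1
Using H = v0^2 * sin^2(theta) / (2*g)
H = 19^2 * 1 / (2*10)
H = 361 * 1 / 20
H = 361 / 20
H = 361/20 m

361/20 m


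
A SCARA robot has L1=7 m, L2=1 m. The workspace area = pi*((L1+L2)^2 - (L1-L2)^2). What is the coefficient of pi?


Given: L1 = 7, L2 = 1
(L1+L2)^2 = (8)^2 = 64
(L1-L2)^2 = (6)^2 = 36
Difference = 64 - 36 = 28
This equals 4*L1*L2 = 4*7*1 = 28
Workspace area = 28*pi

28


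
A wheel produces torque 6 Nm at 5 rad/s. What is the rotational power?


Given: tau = 6 Nm, omega = 5 rad/s
Using P = tau * omega
P = 6 * 5
P = 30 W

30 W


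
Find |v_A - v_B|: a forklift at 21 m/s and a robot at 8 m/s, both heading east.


Given: v_A = 21 m/s east, v_B = 8 m/s east
Both move in the same direction; relative speed = |v_A - v_B|
|21 - 8| = |13|
= 13 m/s

13 m/s


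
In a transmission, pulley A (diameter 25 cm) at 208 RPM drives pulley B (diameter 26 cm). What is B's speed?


Given: D1 = 25 cm, w1 = 208 RPM, D2 = 26 cm
Using D1*w1 = D2*w2
w2 = D1*w1 / D2
w2 = 25*208 / 26
w2 = 5200 / 26
w2 = 200 RPM

200 RPM


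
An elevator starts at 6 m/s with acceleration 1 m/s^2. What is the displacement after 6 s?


Given: v0 = 6 m/s, a = 1 m/s^2, t = 6 s
Using s = v0*t + (1/2)*a*t^2
s = 6*6 + (1/2)*1*6^2
s = 36 + (1/2)*36
s = 36 + 18
s = 54

54 m


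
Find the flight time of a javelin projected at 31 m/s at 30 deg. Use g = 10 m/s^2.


Given: v0 = 31 m/s, theta = 30 deg, g = 10 m/s^2
sin(30) = 1/2
Using T = 2*v0*sin(theta) / g
T = 2*31*1/2 / 10
T = 31 / 10
T = 31/10 s

31/10 s


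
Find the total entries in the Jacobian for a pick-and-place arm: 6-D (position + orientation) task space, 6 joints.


Given: task space dimension = 6, joints = 6
Jacobian is a 6 x 6 matrix
Total entries = rows * columns
Total = 6 * 6
Total = 36

36


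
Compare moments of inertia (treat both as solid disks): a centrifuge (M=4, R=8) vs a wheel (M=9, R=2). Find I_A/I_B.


Given: M1=4 kg, R1=8 m, M2=9 kg, R2=2 m
For a disk: I = (1/2)*M*R^2, so I_A/I_B = (M1*R1^2)/(M2*R2^2)
M1*R1^2 = 4*64 = 256
M2*R2^2 = 9*4 = 36
I_A/I_B = 256/36 = 64/9

64/9


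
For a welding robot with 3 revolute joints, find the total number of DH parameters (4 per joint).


Given: 3 joints, 4 DH parameters per joint (d, theta, a, alpha)
Total DH parameters = number_of_joints * 4
Total = 3 * 4
Total = 12

12


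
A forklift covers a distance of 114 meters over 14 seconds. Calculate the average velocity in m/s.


Given: distance d = 114 m, time t = 14 s
Using v = d / t
v = 114 / 14
v = 57/7 m/s

57/7 m/s
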